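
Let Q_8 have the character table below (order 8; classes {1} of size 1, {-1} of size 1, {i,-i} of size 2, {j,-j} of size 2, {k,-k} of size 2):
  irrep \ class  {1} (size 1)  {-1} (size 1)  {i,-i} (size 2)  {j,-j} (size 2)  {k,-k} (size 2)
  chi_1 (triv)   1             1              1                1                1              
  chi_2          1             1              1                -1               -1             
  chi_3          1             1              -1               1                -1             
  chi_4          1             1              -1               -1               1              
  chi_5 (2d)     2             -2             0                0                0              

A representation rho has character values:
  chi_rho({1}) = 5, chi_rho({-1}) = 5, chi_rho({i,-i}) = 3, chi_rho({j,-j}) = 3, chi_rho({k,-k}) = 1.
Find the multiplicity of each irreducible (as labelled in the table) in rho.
Multiplicities: chi_1: 3, chi_2: 1, chi_3: 1, chi_4: 0, chi_5: 0.

Reasoning: Use <chi_rho, chi> = (1/|G|) sum_C |C| * chi_rho(C) * conj(chi(C)) with |G| = 8 for each irreducible chi in the table:
  <chi_rho, chi_1> = (1/8)[1*(5)*conj(1) + 1*(5)*conj(1) + 2*(3)*conj(1) + 2*(3)*conj(1) + 2*(1)*conj(1)]
      = (1/8)[(5) + (5) + (6) + (6) + (2)] = 24/8 = 3
  <chi_rho, chi_2> = (1/8)[1*(5)*conj(1) + 1*(5)*conj(1) + 2*(3)*conj(1) + 2*(3)*conj(-1) + 2*(1)*conj(-1)]
      = (1/8)[(5) + (5) + (6) + (-6) + (-2)] = 8/8 = 1
  <chi_rho, chi_3> = (1/8)[1*(5)*conj(1) + 1*(5)*conj(1) + 2*(3)*conj(-1) + 2*(3)*conj(1) + 2*(1)*conj(-1)]
      = (1/8)[(5) + (5) + (-6) + (6) + (-2)] = 8/8 = 1
  <chi_rho, chi_4> = (1/8)[1*(5)*conj(1) + 1*(5)*conj(1) + 2*(3)*conj(-1) + 2*(3)*conj(-1) + 2*(1)*conj(1)]
      = (1/8)[(5) + (5) + (-6) + (-6) + (2)] = 0/8 = 0
  <chi_rho, chi_5> = (1/8)[1*(5)*conj(2) + 1*(5)*conj(-2) + 2*(3)*conj(0) + 2*(3)*conj(0) + 2*(1)*conj(0)]
      = (1/8)[(10) + (-10) + (0) + (0) + (0)] = 0/8 = 0
Dimension check: dim(rho) = sum (mult * dim) = 3*1 + 1*1 + 1*1 + 0*1 + 0*2 = 5 = chi_rho(e) = 5.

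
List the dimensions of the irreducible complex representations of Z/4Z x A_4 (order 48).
Dimensions: 1, 1, 1, 1, 1, 1, 1, 1, 1, 1, 1, 1, 3, 3, 3, 3

Proof sketch: There are 16 irreducibles (= number of conjugacy classes). Their dimensions d_i satisfy sum d_i^2 = |G| = 48: 1 + 1 + 1 + 1 + 1 + 1 + 1 + 1 + 1 + 1 + 1 + 1 + 9 + 9 + 9 + 9 = 48. (For the product with Z/4Z: each of the 4 1-dim characters of Z/4Z tensors with each irrep of A_4, giving 4 copies of each A_4-dimension.)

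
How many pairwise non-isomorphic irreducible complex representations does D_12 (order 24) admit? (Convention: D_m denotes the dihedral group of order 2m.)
9

Proof sketch: The number of irreducible complex representations of a finite group equals its number of conjugacy classes. D_12 has 9 conjugacy classes (n/2 + 3 for n even), so D_12 (order 24) has exactly 9 irreducible complex representations.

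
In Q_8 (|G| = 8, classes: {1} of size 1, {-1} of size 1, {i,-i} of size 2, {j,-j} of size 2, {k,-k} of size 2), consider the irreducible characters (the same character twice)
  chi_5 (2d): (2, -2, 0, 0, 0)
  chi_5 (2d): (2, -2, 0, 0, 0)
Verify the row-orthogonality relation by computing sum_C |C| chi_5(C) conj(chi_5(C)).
Sum = 8 = |G| = 8; so <chi_5, chi_5> = 1 (norm-1 confirms irreducibility).

Working: Compute term by term over conjugacy classes (|C| * chi_5(C) * conj(chi_5(C))):
  1*(2)*conj(2) + 1*(-2)*conj(-2) + 2*(0)*conj(0) + 2*(0)*conj(0) + 2*(0)*conj(0)
  = (4) + (4) + (0) + (0) + (0)
  = 8.
Dividing by |G| = 8 gives 8/8 = 1, matching the row-orthogonality relation <chi_5, chi_5> = [chi_5 = chi_5].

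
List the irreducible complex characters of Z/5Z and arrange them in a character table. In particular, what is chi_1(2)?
Character table of Z/5Z (irreps indexed chi_0,...,chi_4 with chi_k(m) = zeta_5^(k*m), zeta_5 = exp(2*pi*i/5)):
  irrep \ class  {0} (size 1)  {1} (size 1)    {2} (size 1)    {3} (size 1)    {4} (size 1)  
  chi_0          1             1               1               1               1             
  chi_1          1             exp(2*I*pi/5)   exp(4*I*pi/5)   exp(-4*I*pi/5)  exp(-2*I*pi/5)
  chi_2          1             exp(4*I*pi/5)   exp(-2*I*pi/5)  exp(2*I*pi/5)   exp(-4*I*pi/5)
  chi_3          1             exp(-4*I*pi/5)  exp(2*I*pi/5)   exp(-2*I*pi/5)  exp(4*I*pi/5) 
  chi_4          1             exp(-2*I*pi/5)  exp(-4*I*pi/5)  exp(4*I*pi/5)   exp(2*I*pi/5) 

Spot check: chi_1(2) = zeta_5^(1*2) = zeta_5^2 = exp(4*I*pi/5).

Justification: Z/5Z is abelian, so all 5 irreducible complex representations are 1-dimensional. They are given by chi_k(m) = zeta_5^(k*m) for k = 0,...,4. Row orthogonality: sum_m chi_k(m) conj(chi_l(m)) = 5 * [k = l].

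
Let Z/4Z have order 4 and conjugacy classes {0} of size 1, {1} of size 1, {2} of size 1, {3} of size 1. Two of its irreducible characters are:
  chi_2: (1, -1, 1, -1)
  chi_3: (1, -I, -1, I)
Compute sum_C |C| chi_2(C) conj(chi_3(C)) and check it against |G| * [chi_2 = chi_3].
Sum = 0; so <chi_2, chi_3> = 0 (distinct irreducibles are orthogonal).

Working: Compute term by term over conjugacy classes (|C| * chi_2(C) * conj(chi_3(C))):
  1*(1)*conj(1) + 1*(-1)*conj(-I) + 1*(1)*conj(-1) + 1*(-1)*conj(I)
  = (1) + (-I) + (-1) + (I)
  = 0.
(Exp terms are combined using exp(i*s)*conj(exp(i*t)) = exp(i*(s-t)), and sums of them are collapsed using the identity that for every m > 1 the m distinct m-th roots of unity sum to 0, e.g. 1 + exp(2*I*pi/3) + exp(-2*I*pi/3) = 0.)
Dividing by |G| = 4 gives 0/4 = 0, matching the row-orthogonality relation <chi_2, chi_3> = [chi_2 = chi_3].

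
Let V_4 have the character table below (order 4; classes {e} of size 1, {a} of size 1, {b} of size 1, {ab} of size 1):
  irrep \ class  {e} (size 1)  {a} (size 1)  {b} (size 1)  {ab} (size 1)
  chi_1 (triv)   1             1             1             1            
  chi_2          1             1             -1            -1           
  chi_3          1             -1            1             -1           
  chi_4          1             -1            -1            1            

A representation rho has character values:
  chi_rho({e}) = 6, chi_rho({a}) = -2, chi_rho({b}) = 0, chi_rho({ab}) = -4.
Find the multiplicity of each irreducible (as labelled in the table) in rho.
Multiplicities: chi_1: 0, chi_2: 2, chi_3: 3, chi_4: 1.

Why: Use <chi_rho, chi> = (1/|G|) sum_C |C| * chi_rho(C) * conj(chi(C)) with |G| = 4 for each irreducible chi in the table:
  <chi_rho, chi_1> = (1/4)[1*(6)*conj(1) + 1*(-2)*conj(1) + 1*(0)*conj(1) + 1*(-4)*conj(1)]
      = (1/4)[(6) + (-2) + (0) + (-4)] = 0/4 = 0
  <chi_rho, chi_2> = (1/4)[1*(6)*conj(1) + 1*(-2)*conj(1) + 1*(0)*conj(-1) + 1*(-4)*conj(-1)]
      = (1/4)[(6) + (-2) + (0) + (4)] = 8/4 = 2
  <chi_rho, chi_3> = (1/4)[1*(6)*conj(1) + 1*(-2)*conj(-1) + 1*(0)*conj(1) + 1*(-4)*conj(-1)]
      = (1/4)[(6) + (2) + (0) + (4)] = 12/4 = 3
  <chi_rho, chi_4> = (1/4)[1*(6)*conj(1) + 1*(-2)*conj(-1) + 1*(0)*conj(-1) + 1*(-4)*conj(1)]
      = (1/4)[(6) + (2) + (0) + (-4)] = 4/4 = 1
Dimension check: dim(rho) = sum (mult * dim) = 0*1 + 2*1 + 3*1 + 1*1 = 6 = chi_rho(e) = 6.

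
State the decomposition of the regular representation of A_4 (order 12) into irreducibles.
Each irreducible V_i of dimension d_i appears with multiplicity d_i, i.e. rho_reg = (direct sum over all irreducibles V_i) d_i V_i. The irreducible dimensions for A_4 are 1, 1, 1, 3: 3 irreducibles of dimension 1, each with multiplicity 1; 1 irreducible of dimension 3, with multiplicity 3. Total dimension 3*1*1 + 1*3*3 = 12 = |G|.

Proof sketch: General theorem: in the regular representation of a finite group G, each irreducible appears with multiplicity equal to its dimension. Check: dim(rho_reg) = sum d_i^2 = 1 + 1 + 1 + 9 = 12 = |G|.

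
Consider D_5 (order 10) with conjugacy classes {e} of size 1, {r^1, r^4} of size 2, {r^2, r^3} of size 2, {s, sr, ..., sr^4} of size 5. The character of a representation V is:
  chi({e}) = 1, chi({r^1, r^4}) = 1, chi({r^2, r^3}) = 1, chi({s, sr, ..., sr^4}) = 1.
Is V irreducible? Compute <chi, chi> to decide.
Irreducible: <chi, chi> = 1.

Why: <chi, chi> = (1/|G|) sum_C |C| * |chi(C)|^2 = (1/10)[1*|1|^2 + 2*|1|^2 + 2*|1|^2 + 5*|1|^2]
  = (1/10)[(1) + (2) + (2) + (5)] = 10/10 = 1.
A character is irreducible iff <chi, chi> = 1, so this representation is irreducible.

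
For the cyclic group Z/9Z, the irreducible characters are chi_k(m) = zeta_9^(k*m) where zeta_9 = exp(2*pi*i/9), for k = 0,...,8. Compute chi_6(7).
chi_6(7) = zeta_9^42 = exp(-2*I*pi/3)

Explanation: chi_6(7) = zeta_9^(6*7) = zeta_9^42. Since zeta_9^9 = 1, this equals zeta_9^6 = exp(2*pi*i*6/9) = exp(-2*I*pi/3).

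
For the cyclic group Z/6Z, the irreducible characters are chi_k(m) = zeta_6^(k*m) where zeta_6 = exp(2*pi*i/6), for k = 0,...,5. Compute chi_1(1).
chi_1(1) = zeta_6^1 = exp(I*pi/3)

Working: chi_1(1) = zeta_6^(1*1) = zeta_6^1. Since zeta_6^6 = 1, this equals zeta_6^1 = exp(2*pi*i*1/6) = exp(I*pi/3).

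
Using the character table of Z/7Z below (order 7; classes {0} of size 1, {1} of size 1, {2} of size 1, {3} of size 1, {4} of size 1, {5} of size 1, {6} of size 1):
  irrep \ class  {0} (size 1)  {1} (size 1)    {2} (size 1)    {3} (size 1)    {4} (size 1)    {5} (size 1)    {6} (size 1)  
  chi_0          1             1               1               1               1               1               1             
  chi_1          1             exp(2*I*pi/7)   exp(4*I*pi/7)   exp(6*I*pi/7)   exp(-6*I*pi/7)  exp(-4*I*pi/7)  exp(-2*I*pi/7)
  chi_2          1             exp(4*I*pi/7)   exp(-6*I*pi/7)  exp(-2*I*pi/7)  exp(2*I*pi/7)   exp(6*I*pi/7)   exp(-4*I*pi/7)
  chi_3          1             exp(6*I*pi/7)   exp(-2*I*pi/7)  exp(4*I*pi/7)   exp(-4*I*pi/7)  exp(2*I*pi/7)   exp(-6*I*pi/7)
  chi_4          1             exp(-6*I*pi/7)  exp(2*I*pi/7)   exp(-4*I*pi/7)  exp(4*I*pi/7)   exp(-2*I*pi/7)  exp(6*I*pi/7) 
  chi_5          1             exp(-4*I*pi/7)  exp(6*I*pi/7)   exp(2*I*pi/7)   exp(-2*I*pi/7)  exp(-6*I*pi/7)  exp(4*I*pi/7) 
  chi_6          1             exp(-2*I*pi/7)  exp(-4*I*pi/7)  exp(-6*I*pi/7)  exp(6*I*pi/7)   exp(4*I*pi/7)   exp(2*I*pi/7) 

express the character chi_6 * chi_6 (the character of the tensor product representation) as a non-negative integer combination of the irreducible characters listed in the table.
chi_6 tensor chi_6 = chi_5 (all other irreducibles have multiplicity 0).

Why: The character of a tensor product is the pointwise product (chi_6 * chi_6)(C) = chi_6(C) * chi_6(C):
  {0}: (1)*(1), {1}: (exp(-2*I*pi/7))*(exp(-2*I*pi/7)), {2}: (exp(-4*I*pi/7))*(exp(-4*I*pi/7)), {3}: (exp(-6*I*pi/7))*(exp(-6*I*pi/7)), {4}: (exp(6*I*pi/7))*(exp(6*I*pi/7)), {5}: (exp(4*I*pi/7))*(exp(4*I*pi/7)), {6}: (exp(2*I*pi/7))*(exp(2*I*pi/7))
so (chi_6 * chi_6) takes values
  {0} -> 1, {1} -> exp(-4*I*pi/7), {2} -> exp(6*I*pi/7), {3} -> exp(2*I*pi/7), {4} -> exp(-2*I*pi/7), {5} -> exp(-6*I*pi/7), {6} -> exp(4*I*pi/7).
Now take the inner product of this character with each irreducible chi from the table, <chi_6*chi_6, chi> = (1/7) sum_C |C| (chi_6*chi_6)(C) conj(chi(C)):
  <chi_6*chi_6, chi_0> = (1/7)[1*(1)*conj(1) + 1*(exp(-4*I*pi/7))*conj(1) + 1*(exp(6*I*pi/7))*conj(1) + 1*(exp(2*I*pi/7))*conj(1) + 1*(exp(-2*I*pi/7))*conj(1) + 1*(exp(-6*I*pi/7))*conj(1) + 1*(exp(4*I*pi/7))*conj(1)]
      = (1/7)[(1) + (exp(-4*I*pi/7)) + (exp(6*I*pi/7)) + (exp(2*I*pi/7)) + (exp(-2*I*pi/7)) + (exp(-6*I*pi/7)) + (exp(4*I*pi/7))] = 0/7 = 0
  <chi_6*chi_6, chi_1> = (1/7)[1*(1)*conj(1) + 1*(exp(-4*I*pi/7))*conj(exp(2*I*pi/7)) + 1*(exp(6*I*pi/7))*conj(exp(4*I*pi/7)) + 1*(exp(2*I*pi/7))*conj(exp(6*I*pi/7)) + 1*(exp(-2*I*pi/7))*conj(exp(-6*I*pi/7)) + 1*(exp(-6*I*pi/7))*conj(exp(-4*I*pi/7)) + 1*(exp(4*I*pi/7))*conj(exp(-2*I*pi/7))]
      = (1/7)[(1) + (exp(-6*I*pi/7)) + (exp(2*I*pi/7)) + (exp(-4*I*pi/7)) + (exp(4*I*pi/7)) + (exp(-2*I*pi/7)) + (exp(6*I*pi/7))] = 0/7 = 0
  <chi_6*chi_6, chi_2> = (1/7)[1*(1)*conj(1) + 1*(exp(-4*I*pi/7))*conj(exp(4*I*pi/7)) + 1*(exp(6*I*pi/7))*conj(exp(-6*I*pi/7)) + 1*(exp(2*I*pi/7))*conj(exp(-2*I*pi/7)) + 1*(exp(-2*I*pi/7))*conj(exp(2*I*pi/7)) + 1*(exp(-6*I*pi/7))*conj(exp(6*I*pi/7)) + 1*(exp(4*I*pi/7))*conj(exp(-4*I*pi/7))]
      = (1/7)[(1) + (exp(6*I*pi/7)) + (exp(-2*I*pi/7)) + (exp(4*I*pi/7)) + (exp(-4*I*pi/7)) + (exp(2*I*pi/7)) + (exp(-6*I*pi/7))] = 0/7 = 0
  <chi_6*chi_6, chi_3> = (1/7)[1*(1)*conj(1) + 1*(exp(-4*I*pi/7))*conj(exp(6*I*pi/7)) + 1*(exp(6*I*pi/7))*conj(exp(-2*I*pi/7)) + 1*(exp(2*I*pi/7))*conj(exp(4*I*pi/7)) + 1*(exp(-2*I*pi/7))*conj(exp(-4*I*pi/7)) + 1*(exp(-6*I*pi/7))*conj(exp(2*I*pi/7)) + 1*(exp(4*I*pi/7))*conj(exp(-6*I*pi/7))]
      = (1/7)[(1) + (exp(4*I*pi/7)) + (exp(-6*I*pi/7)) + (exp(-2*I*pi/7)) + (exp(2*I*pi/7)) + (exp(6*I*pi/7)) + (exp(-4*I*pi/7))] = 0/7 = 0
  <chi_6*chi_6, chi_4> = (1/7)[1*(1)*conj(1) + 1*(exp(-4*I*pi/7))*conj(exp(-6*I*pi/7)) + 1*(exp(6*I*pi/7))*conj(exp(2*I*pi/7)) + 1*(exp(2*I*pi/7))*conj(exp(-4*I*pi/7)) + 1*(exp(-2*I*pi/7))*conj(exp(4*I*pi/7)) + 1*(exp(-6*I*pi/7))*conj(exp(-2*I*pi/7)) + 1*(exp(4*I*pi/7))*conj(exp(6*I*pi/7))]
      = (1/7)[(1) + (exp(2*I*pi/7)) + (exp(4*I*pi/7)) + (exp(6*I*pi/7)) + (exp(-6*I*pi/7)) + (exp(-4*I*pi/7)) + (exp(-2*I*pi/7))] = 0/7 = 0
  <chi_6*chi_6, chi_5> = (1/7)[1*(1)*conj(1) + 1*(exp(-4*I*pi/7))*conj(exp(-4*I*pi/7)) + 1*(exp(6*I*pi/7))*conj(exp(6*I*pi/7)) + 1*(exp(2*I*pi/7))*conj(exp(2*I*pi/7)) + 1*(exp(-2*I*pi/7))*conj(exp(-2*I*pi/7)) + 1*(exp(-6*I*pi/7))*conj(exp(-6*I*pi/7)) + 1*(exp(4*I*pi/7))*conj(exp(4*I*pi/7))]
      = (1/7)[(1) + (1) + (1) + (1) + (1) + (1) + (1)] = 7/7 = 1
  <chi_6*chi_6, chi_6> = (1/7)[1*(1)*conj(1) + 1*(exp(-4*I*pi/7))*conj(exp(-2*I*pi/7)) + 1*(exp(6*I*pi/7))*conj(exp(-4*I*pi/7)) + 1*(exp(2*I*pi/7))*conj(exp(-6*I*pi/7)) + 1*(exp(-2*I*pi/7))*conj(exp(6*I*pi/7)) + 1*(exp(-6*I*pi/7))*conj(exp(4*I*pi/7)) + 1*(exp(4*I*pi/7))*conj(exp(2*I*pi/7))]
      = (1/7)[(1) + (exp(-2*I*pi/7)) + (exp(-4*I*pi/7)) + (exp(-6*I*pi/7)) + (exp(6*I*pi/7)) + (exp(4*I*pi/7)) + (exp(2*I*pi/7))] = 0/7 = 0
(Exp terms are combined using exp(i*s)*conj(exp(i*t)) = exp(i*(s-t)), and sums of them are collapsed using the identity that for every m > 1 the m distinct m-th roots of unity sum to 0, e.g. 1 + exp(2*I*pi/3) + exp(-2*I*pi/3) = 0.)
Hence the multiplicities are chi_5: 1. Dimension check: dim(chi_6)*dim(chi_6) = 1*1 = 1 and sum (mult * dim) = 1*1 = 1.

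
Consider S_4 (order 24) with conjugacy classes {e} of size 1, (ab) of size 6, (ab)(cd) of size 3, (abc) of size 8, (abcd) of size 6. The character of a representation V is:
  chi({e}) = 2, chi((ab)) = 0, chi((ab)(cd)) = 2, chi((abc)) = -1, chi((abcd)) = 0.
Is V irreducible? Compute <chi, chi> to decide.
Irreducible: <chi, chi> = 1.

Solution. <chi, chi> = (1/|G|) sum_C |C| * |chi(C)|^2 = (1/24)[1*|2|^2 + 6*|0|^2 + 3*|2|^2 + 8*|-1|^2 + 6*|0|^2]
  = (1/24)[(4) + (0) + (12) + (8) + (0)] = 24/24 = 1.
A character is irreducible iff <chi, chi> = 1, so this representation is irreducible.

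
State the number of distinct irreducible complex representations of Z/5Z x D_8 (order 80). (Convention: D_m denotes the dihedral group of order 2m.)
35

Argument: The number of irreducible complex representations of a finite group equals its number of conjugacy classes. For a direct product, #classes(G x H) = #classes(G) * #classes(H). Z/5Z has 5 classes (abelian), D_8 has 7 classes, so 5 * 7 = 35, so Z/5Z x D_8 (order 80) has exactly 35 irreducible complex representations.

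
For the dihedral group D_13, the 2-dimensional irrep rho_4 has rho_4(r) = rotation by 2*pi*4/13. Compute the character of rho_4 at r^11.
chi_{rho_4}(r^11) = 2*cos(2*pi*4*11/13) = -2*cos(3*pi/13)

Why: rho_4(r^11) is rotation by angle 2*pi*4*11/13, whose trace is 2*cos(2*pi*4*11/13) = -2*cos(3*pi/13).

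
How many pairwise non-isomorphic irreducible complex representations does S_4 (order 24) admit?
5

Solution. The number of irreducible complex representations of a finite group equals its number of conjugacy classes. Conjugacy classes in S_4 correspond to cycle types, i.e. partitions of 4; there are p(4) = 5 of them, so S_4 (order 24) has exactly 5 irreducible complex representations.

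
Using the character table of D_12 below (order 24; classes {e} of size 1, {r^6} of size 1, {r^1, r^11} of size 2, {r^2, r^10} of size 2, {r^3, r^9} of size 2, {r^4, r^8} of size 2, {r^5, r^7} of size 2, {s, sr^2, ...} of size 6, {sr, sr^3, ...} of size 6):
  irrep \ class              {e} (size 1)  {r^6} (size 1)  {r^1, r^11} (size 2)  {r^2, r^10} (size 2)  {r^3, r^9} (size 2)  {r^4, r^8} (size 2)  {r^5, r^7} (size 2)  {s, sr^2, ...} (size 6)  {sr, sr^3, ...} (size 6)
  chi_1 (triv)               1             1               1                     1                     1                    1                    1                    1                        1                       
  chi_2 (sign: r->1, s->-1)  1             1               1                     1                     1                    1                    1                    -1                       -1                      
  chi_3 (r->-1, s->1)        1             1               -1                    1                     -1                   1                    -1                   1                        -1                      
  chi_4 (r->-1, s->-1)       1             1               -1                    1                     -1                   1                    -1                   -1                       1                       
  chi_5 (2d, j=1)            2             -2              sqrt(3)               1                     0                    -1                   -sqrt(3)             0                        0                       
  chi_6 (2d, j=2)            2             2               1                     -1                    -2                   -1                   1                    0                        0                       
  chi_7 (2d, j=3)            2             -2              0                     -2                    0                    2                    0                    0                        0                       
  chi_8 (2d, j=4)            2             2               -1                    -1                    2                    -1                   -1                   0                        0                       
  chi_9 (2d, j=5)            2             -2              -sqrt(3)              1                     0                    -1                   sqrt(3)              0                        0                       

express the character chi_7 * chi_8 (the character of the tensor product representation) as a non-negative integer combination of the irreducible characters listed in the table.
chi_7 tensor chi_8 = chi_5 + chi_9 (all other irreducibles have multiplicity 0).

Justification: The character of a tensor product is the pointwise product (chi_7 * chi_8)(C) = chi_7(C) * chi_8(C):
  {e}: (2)*(2), {r^6}: (-2)*(2), {r^1, r^11}: (0)*(-1), {r^2, r^10}: (-2)*(-1), {r^3, r^9}: (0)*(2), {r^4, r^8}: (2)*(-1), {r^5, r^7}: (0)*(-1), {s, sr^2, ...}: (0)*(0), {sr, sr^3, ...}: (0)*(0)
so (chi_7 * chi_8) takes values
  {e} -> 4, {r^6} -> -4, {r^1, r^11} -> 0, {r^2, r^10} -> 2, {r^3, r^9} -> 0, {r^4, r^8} -> -2, {r^5, r^7} -> 0, {s, sr^2, ...} -> 0, {sr, sr^3, ...} -> 0.
Now take the inner product of this character with each irreducible chi from the table, <chi_7*chi_8, chi> = (1/24) sum_C |C| (chi_7*chi_8)(C) conj(chi(C)):
  <chi_7*chi_8, chi_1> = (1/24)[1*(4)*conj(1) + 1*(-4)*conj(1) + 2*(0)*conj(1) + 2*(2)*conj(1) + 2*(0)*conj(1) + 2*(-2)*conj(1) + 2*(0)*conj(1) + 6*(0)*conj(1) + 6*(0)*conj(1)]
      = (1/24)[(4) + (-4) + (0) + (4) + (0) + (-4) + (0) + (0) + (0)] = 0/24 = 0
  <chi_7*chi_8, chi_2> = (1/24)[1*(4)*conj(1) + 1*(-4)*conj(1) + 2*(0)*conj(1) + 2*(2)*conj(1) + 2*(0)*conj(1) + 2*(-2)*conj(1) + 2*(0)*conj(1) + 6*(0)*conj(-1) + 6*(0)*conj(-1)]
      = (1/24)[(4) + (-4) + (0) + (4) + (0) + (-4) + (0) + (0) + (0)] = 0/24 = 0
  <chi_7*chi_8, chi_3> = (1/24)[1*(4)*conj(1) + 1*(-4)*conj(1) + 2*(0)*conj(-1) + 2*(2)*conj(1) + 2*(0)*conj(-1) + 2*(-2)*conj(1) + 2*(0)*conj(-1) + 6*(0)*conj(1) + 6*(0)*conj(-1)]
      = (1/24)[(4) + (-4) + (0) + (4) + (0) + (-4) + (0) + (0) + (0)] = 0/24 = 0
  <chi_7*chi_8, chi_4> = (1/24)[1*(4)*conj(1) + 1*(-4)*conj(1) + 2*(0)*conj(-1) + 2*(2)*conj(1) + 2*(0)*conj(-1) + 2*(-2)*conj(1) + 2*(0)*conj(-1) + 6*(0)*conj(-1) + 6*(0)*conj(1)]
      = (1/24)[(4) + (-4) + (0) + (4) + (0) + (-4) + (0) + (0) + (0)] = 0/24 = 0
  <chi_7*chi_8, chi_5> = (1/24)[1*(4)*conj(2) + 1*(-4)*conj(-2) + 2*(0)*conj(sqrt(3)) + 2*(2)*conj(1) + 2*(0)*conj(0) + 2*(-2)*conj(-1) + 2*(0)*conj(-sqrt(3)) + 6*(0)*conj(0) + 6*(0)*conj(0)]
      = (1/24)[(8) + (8) + (0) + (4) + (0) + (4) + (0) + (0) + (0)] = 24/24 = 1
  <chi_7*chi_8, chi_6> = (1/24)[1*(4)*conj(2) + 1*(-4)*conj(2) + 2*(0)*conj(1) + 2*(2)*conj(-1) + 2*(0)*conj(-2) + 2*(-2)*conj(-1) + 2*(0)*conj(1) + 6*(0)*conj(0) + 6*(0)*conj(0)]
      = (1/24)[(8) + (-8) + (0) + (-4) + (0) + (4) + (0) + (0) + (0)] = 0/24 = 0
  <chi_7*chi_8, chi_7> = (1/24)[1*(4)*conj(2) + 1*(-4)*conj(-2) + 2*(0)*conj(0) + 2*(2)*conj(-2) + 2*(0)*conj(0) + 2*(-2)*conj(2) + 2*(0)*conj(0) + 6*(0)*conj(0) + 6*(0)*conj(0)]
      = (1/24)[(8) + (8) + (0) + (-8) + (0) + (-8) + (0) + (0) + (0)] = 0/24 = 0
  <chi_7*chi_8, chi_8> = (1/24)[1*(4)*conj(2) + 1*(-4)*conj(2) + 2*(0)*conj(-1) + 2*(2)*conj(-1) + 2*(0)*conj(2) + 2*(-2)*conj(-1) + 2*(0)*conj(-1) + 6*(0)*conj(0) + 6*(0)*conj(0)]
      = (1/24)[(8) + (-8) + (0) + (-4) + (0) + (4) + (0) + (0) + (0)] = 0/24 = 0
  <chi_7*chi_8, chi_9> = (1/24)[1*(4)*conj(2) + 1*(-4)*conj(-2) + 2*(0)*conj(-sqrt(3)) + 2*(2)*conj(1) + 2*(0)*conj(0) + 2*(-2)*conj(-1) + 2*(0)*conj(sqrt(3)) + 6*(0)*conj(0) + 6*(0)*conj(0)]
      = (1/24)[(8) + (8) + (0) + (4) + (0) + (4) + (0) + (0) + (0)] = 24/24 = 1
Hence the multiplicities are chi_5: 1, chi_9: 1. Dimension check: dim(chi_7)*dim(chi_8) = 2*2 = 4 and sum (mult * dim) = 1*2 + 1*2 = 4.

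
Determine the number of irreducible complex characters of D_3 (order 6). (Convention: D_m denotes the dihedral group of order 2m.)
3

Why: The number of irreducible complex representations of a finite group equals its number of conjugacy classes. D_3 has 3 conjugacy classes ((n+3)/2 for n odd), so D_3 (order 6) has exactly 3 irreducible complex representations.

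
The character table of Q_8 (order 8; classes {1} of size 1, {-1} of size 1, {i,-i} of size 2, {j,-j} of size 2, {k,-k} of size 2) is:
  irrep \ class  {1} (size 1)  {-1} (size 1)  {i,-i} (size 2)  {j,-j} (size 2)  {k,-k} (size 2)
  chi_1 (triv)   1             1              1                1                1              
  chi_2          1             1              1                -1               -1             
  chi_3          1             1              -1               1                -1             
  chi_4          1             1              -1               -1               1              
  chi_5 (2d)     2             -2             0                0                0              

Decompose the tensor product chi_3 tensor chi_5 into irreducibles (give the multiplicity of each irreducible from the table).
chi_3 tensor chi_5 = chi_5 (all other irreducibles have multiplicity 0).

Proof sketch: The character of a tensor product is the pointwise product (chi_3 * chi_5)(C) = chi_3(C) * chi_5(C):
  {1}: (1)*(2), {-1}: (1)*(-2), {i,-i}: (-1)*(0), {j,-j}: (1)*(0), {k,-k}: (-1)*(0)
so (chi_3 * chi_5) takes values
  {1} -> 2, {-1} -> -2, {i,-i} -> 0, {j,-j} -> 0, {k,-k} -> 0.
Now take the inner product of this character with each irreducible chi from the table, <chi_3*chi_5, chi> = (1/8) sum_C |C| (chi_3*chi_5)(C) conj(chi(C)):
  <chi_3*chi_5, chi_1> = (1/8)[1*(2)*conj(1) + 1*(-2)*conj(1) + 2*(0)*conj(1) + 2*(0)*conj(1) + 2*(0)*conj(1)]
      = (1/8)[(2) + (-2) + (0) + (0) + (0)] = 0/8 = 0
  <chi_3*chi_5, chi_2> = (1/8)[1*(2)*conj(1) + 1*(-2)*conj(1) + 2*(0)*conj(1) + 2*(0)*conj(-1) + 2*(0)*conj(-1)]
      = (1/8)[(2) + (-2) + (0) + (0) + (0)] = 0/8 = 0
  <chi_3*chi_5, chi_3> = (1/8)[1*(2)*conj(1) + 1*(-2)*conj(1) + 2*(0)*conj(-1) + 2*(0)*conj(1) + 2*(0)*conj(-1)]
      = (1/8)[(2) + (-2) + (0) + (0) + (0)] = 0/8 = 0
  <chi_3*chi_5, chi_4> = (1/8)[1*(2)*conj(1) + 1*(-2)*conj(1) + 2*(0)*conj(-1) + 2*(0)*conj(-1) + 2*(0)*conj(1)]
      = (1/8)[(2) + (-2) + (0) + (0) + (0)] = 0/8 = 0
  <chi_3*chi_5, chi_5> = (1/8)[1*(2)*conj(2) + 1*(-2)*conj(-2) + 2*(0)*conj(0) + 2*(0)*conj(0) + 2*(0)*conj(0)]
      = (1/8)[(4) + (4) + (0) + (0) + (0)] = 8/8 = 1
Hence the multiplicities are chi_5: 1. Dimension check: dim(chi_3)*dim(chi_5) = 1*2 = 2 and sum (mult * dim) = 1*2 = 2.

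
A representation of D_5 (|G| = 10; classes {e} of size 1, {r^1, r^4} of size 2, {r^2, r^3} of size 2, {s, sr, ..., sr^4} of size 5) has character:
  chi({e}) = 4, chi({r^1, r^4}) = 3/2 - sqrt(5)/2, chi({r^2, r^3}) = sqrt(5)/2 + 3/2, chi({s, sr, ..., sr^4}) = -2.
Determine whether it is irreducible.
Not irreducible (reducible): <chi, chi> = 5 > 1.

Derivation: <chi, chi> = (1/|G|) sum_C |C| * |chi(C)|^2 = (1/10)[1*|4|^2 + 2*|3/2 - sqrt(5)/2|^2 + 2*|sqrt(5)/2 + 3/2|^2 + 5*|-2|^2]
  = (1/10)[(16) + (7 - 3*sqrt(5)) + (3*sqrt(5) + 7) + (20)] = 50/10 = 5.
A character is irreducible iff <chi, chi> = 1, so this representation is reducible.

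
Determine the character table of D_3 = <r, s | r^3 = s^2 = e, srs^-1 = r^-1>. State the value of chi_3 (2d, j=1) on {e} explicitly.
Conjugacy classes: {e} of size 1, {r^1, r^2} of size 2, {s, sr, ..., sr^2} of size 3.
Character table:
  irrep \ class              {e} (size 1)  {r^1, r^2} (size 2)  {s, sr, ..., sr^2} (size 3)
  chi_1 (triv)               1             1                    1                          
  chi_2 (sign: r->1, s->-1)  1             1                    -1                         
  chi_3 (2d, j=1)            2             -1                   0                          

Spot check: chi_3 (2d, j=1) on {e} = 2.

Solution. D_3 has order 2*3 = 6 with 3 conjugacy classes, hence 3 irreducibles. Sum of squared dims 1 + 1 + 4 = 6 = |G|. Linear characters come from the abelianisation; the 2-dimensional irreps have character r^k -> 2*cos(2*pi*j*k/3), reflections -> 0.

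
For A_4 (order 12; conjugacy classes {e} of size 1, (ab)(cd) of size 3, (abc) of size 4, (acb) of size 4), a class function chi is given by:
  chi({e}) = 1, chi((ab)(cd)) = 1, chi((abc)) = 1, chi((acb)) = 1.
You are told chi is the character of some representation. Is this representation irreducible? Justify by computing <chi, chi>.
Irreducible: <chi, chi> = 1.

<chi, chi> = (1/|G|) sum_C |C| * |chi(C)|^2 = (1/12)[1*|1|^2 + 3*|1|^2 + 4*|1|^2 + 4*|1|^2]
  = (1/12)[(1) + (3) + (4) + (4)] = 12/12 = 1.
(Exp terms are combined using exp(i*s)*conj(exp(i*t)) = exp(i*(s-t)), and sums of them are collapsed using the identity that for every m > 1 the m distinct m-th roots of unity sum to 0, e.g. 1 + exp(2*I*pi/3) + exp(-2*I*pi/3) = 0.)
A character is irreducible iff <chi, chi> = 1, so this representation is irreducible.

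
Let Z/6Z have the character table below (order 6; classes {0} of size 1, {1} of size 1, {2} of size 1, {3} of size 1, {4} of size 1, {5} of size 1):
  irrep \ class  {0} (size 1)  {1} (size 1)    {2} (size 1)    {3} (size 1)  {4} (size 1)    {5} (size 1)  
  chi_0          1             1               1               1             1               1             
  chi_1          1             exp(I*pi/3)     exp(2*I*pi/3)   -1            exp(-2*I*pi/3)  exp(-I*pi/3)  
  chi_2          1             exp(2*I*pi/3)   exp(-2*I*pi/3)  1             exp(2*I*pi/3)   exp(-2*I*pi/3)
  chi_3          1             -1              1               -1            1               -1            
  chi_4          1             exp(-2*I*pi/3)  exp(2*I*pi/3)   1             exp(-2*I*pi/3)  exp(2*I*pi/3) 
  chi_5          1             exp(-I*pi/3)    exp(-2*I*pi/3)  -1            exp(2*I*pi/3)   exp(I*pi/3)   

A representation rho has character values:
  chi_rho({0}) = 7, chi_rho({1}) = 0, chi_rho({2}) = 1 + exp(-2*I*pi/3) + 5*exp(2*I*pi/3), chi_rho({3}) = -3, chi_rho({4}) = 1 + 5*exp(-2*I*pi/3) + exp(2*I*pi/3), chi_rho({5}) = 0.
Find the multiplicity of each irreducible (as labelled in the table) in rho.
Multiplicities: chi_0: 0, chi_1: 3, chi_2: 0, chi_3: 1, chi_4: 2, chi_5: 1.

Working: Use <chi_rho, chi> = (1/|G|) sum_C |C| * chi_rho(C) * conj(chi(C)) with |G| = 6 for each irreducible chi in the table:
  <chi_rho, chi_0> = (1/6)[1*(7)*conj(1) + 1*(0)*conj(1) + 1*(1 + exp(-2*I*pi/3) + 5*exp(2*I*pi/3))*conj(1) + 1*(-3)*conj(1) + 1*(1 + 5*exp(-2*I*pi/3) + exp(2*I*pi/3))*conj(1) + 1*(0)*conj(1)]
      = (1/6)[(7) + (0) + (1 + exp(-2*I*pi/3) + 5*exp(2*I*pi/3)) + (-3) + (1 + 5*exp(-2*I*pi/3) + exp(2*I*pi/3)) + (0)] = 0/6 = 0
  <chi_rho, chi_1> = (1/6)[1*(7)*conj(1) + 1*(0)*conj(exp(I*pi/3)) + 1*(1 + exp(-2*I*pi/3) + 5*exp(2*I*pi/3))*conj(exp(2*I*pi/3)) + 1*(-3)*conj(-1) + 1*(1 + 5*exp(-2*I*pi/3) + exp(2*I*pi/3))*conj(exp(-2*I*pi/3)) + 1*(0)*conj(exp(-I*pi/3))]
      = (1/6)[(7) + (0) + (4) + (3) + (4) + (0)] = 18/6 = 3
  <chi_rho, chi_2> = (1/6)[1*(7)*conj(1) + 1*(0)*conj(exp(2*I*pi/3)) + 1*(1 + exp(-2*I*pi/3) + 5*exp(2*I*pi/3))*conj(exp(-2*I*pi/3)) + 1*(-3)*conj(1) + 1*(1 + 5*exp(-2*I*pi/3) + exp(2*I*pi/3))*conj(exp(2*I*pi/3)) + 1*(0)*conj(exp(-2*I*pi/3))]
      = (1/6)[(7) + (0) + (1 + 5*exp(-2*I*pi/3) + exp(2*I*pi/3)) + (-3) + (1 + exp(-2*I*pi/3) + 5*exp(2*I*pi/3)) + (0)] = 0/6 = 0
  <chi_rho, chi_3> = (1/6)[1*(7)*conj(1) + 1*(0)*conj(-1) + 1*(1 + exp(-2*I*pi/3) + 5*exp(2*I*pi/3))*conj(1) + 1*(-3)*conj(-1) + 1*(1 + 5*exp(-2*I*pi/3) + exp(2*I*pi/3))*conj(1) + 1*(0)*conj(-1)]
      = (1/6)[(7) + (0) + (1 + exp(-2*I*pi/3) + 5*exp(2*I*pi/3)) + (3) + (1 + 5*exp(-2*I*pi/3) + exp(2*I*pi/3)) + (0)] = 6/6 = 1
  <chi_rho, chi_4> = (1/6)[1*(7)*conj(1) + 1*(0)*conj(exp(-2*I*pi/3)) + 1*(1 + exp(-2*I*pi/3) + 5*exp(2*I*pi/3))*conj(exp(2*I*pi/3)) + 1*(-3)*conj(1) + 1*(1 + 5*exp(-2*I*pi/3) + exp(2*I*pi/3))*conj(exp(-2*I*pi/3)) + 1*(0)*conj(exp(2*I*pi/3))]
      = (1/6)[(7) + (0) + (4) + (-3) + (4) + (0)] = 12/6 = 2
  <chi_rho, chi_5> = (1/6)[1*(7)*conj(1) + 1*(0)*conj(exp(-I*pi/3)) + 1*(1 + exp(-2*I*pi/3) + 5*exp(2*I*pi/3))*conj(exp(-2*I*pi/3)) + 1*(-3)*conj(-1) + 1*(1 + 5*exp(-2*I*pi/3) + exp(2*I*pi/3))*conj(exp(2*I*pi/3)) + 1*(0)*conj(exp(I*pi/3))]
      = (1/6)[(7) + (0) + (1 + 5*exp(-2*I*pi/3) + exp(2*I*pi/3)) + (3) + (1 + exp(-2*I*pi/3) + 5*exp(2*I*pi/3)) + (0)] = 6/6 = 1
(Exp terms are combined using exp(i*s)*conj(exp(i*t)) = exp(i*(s-t)), and sums of them are collapsed using the identity that for every m > 1 the m distinct m-th roots of unity sum to 0, e.g. 1 + exp(2*I*pi/3) + exp(-2*I*pi/3) = 0.)
Dimension check: dim(rho) = sum (mult * dim) = 0*1 + 3*1 + 0*1 + 1*1 + 2*1 + 1*1 = 7 = chi_rho(e) = 7.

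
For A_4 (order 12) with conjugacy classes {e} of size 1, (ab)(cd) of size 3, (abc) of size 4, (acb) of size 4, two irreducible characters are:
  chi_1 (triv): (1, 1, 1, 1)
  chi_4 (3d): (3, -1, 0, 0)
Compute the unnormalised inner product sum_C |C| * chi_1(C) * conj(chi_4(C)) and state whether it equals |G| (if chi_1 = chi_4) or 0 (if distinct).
Sum = 0; so <chi_1, chi_4> = 0 (distinct irreducibles are orthogonal).

Reasoning: Compute term by term over conjugacy classes (|C| * chi_1(C) * conj(chi_4(C))):
  1*(1)*conj(3) + 3*(1)*conj(-1) + 4*(1)*conj(0) + 4*(1)*conj(0)
  = (3) + (-3) + (0) + (0)
  = 0.
(Exp terms are combined using exp(i*s)*conj(exp(i*t)) = exp(i*(s-t)), and sums of them are collapsed using the identity that for every m > 1 the m distinct m-th roots of unity sum to 0, e.g. 1 + exp(2*I*pi/3) + exp(-2*I*pi/3) = 0.)
Dividing by |G| = 12 gives 0/12 = 0, matching the row-orthogonality relation <chi_1, chi_4> = [chi_1 = chi_4].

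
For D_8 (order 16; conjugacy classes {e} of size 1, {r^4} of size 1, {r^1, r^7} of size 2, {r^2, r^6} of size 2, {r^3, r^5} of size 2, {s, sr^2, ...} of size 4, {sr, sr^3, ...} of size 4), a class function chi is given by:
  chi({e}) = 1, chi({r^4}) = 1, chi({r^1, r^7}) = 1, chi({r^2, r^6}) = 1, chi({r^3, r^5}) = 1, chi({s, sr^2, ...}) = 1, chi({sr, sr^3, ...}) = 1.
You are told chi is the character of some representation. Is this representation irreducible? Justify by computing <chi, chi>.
Irreducible: <chi, chi> = 1.

Argument: <chi, chi> = (1/|G|) sum_C |C| * |chi(C)|^2 = (1/16)[1*|1|^2 + 1*|1|^2 + 2*|1|^2 + 2*|1|^2 + 2*|1|^2 + 4*|1|^2 + 4*|1|^2]
  = (1/16)[(1) + (1) + (2) + (2) + (2) + (4) + (4)] = 16/16 = 1.
A character is irreducible iff <chi, chi> = 1, so this representation is irreducible.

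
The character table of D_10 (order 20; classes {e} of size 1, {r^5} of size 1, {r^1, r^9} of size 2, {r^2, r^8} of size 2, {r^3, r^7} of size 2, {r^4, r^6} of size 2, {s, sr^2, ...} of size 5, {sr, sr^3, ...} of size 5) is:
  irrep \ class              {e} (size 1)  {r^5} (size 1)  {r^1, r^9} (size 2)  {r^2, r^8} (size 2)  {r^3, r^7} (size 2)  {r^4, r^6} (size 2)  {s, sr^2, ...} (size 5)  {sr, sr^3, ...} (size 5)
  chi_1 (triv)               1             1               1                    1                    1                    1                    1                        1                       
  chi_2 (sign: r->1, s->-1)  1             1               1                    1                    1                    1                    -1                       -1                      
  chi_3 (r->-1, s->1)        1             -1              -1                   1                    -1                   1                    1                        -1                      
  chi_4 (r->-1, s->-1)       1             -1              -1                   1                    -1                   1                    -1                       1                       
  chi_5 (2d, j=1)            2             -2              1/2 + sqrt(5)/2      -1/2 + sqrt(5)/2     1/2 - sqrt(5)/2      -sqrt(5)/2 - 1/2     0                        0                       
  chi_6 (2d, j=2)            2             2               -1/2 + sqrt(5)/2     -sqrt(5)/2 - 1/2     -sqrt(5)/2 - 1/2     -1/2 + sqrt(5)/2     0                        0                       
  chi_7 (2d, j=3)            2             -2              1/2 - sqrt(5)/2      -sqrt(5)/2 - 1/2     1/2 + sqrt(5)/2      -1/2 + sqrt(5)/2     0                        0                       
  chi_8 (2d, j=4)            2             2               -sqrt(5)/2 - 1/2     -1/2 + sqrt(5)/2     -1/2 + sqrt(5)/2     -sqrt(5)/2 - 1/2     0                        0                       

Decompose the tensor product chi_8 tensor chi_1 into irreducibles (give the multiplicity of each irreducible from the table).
chi_8 tensor chi_1 = chi_8 (all other irreducibles have multiplicity 0).

Derivation: The character of a tensor product is the pointwise product (chi_8 * chi_1)(C) = chi_8(C) * chi_1(C):
  {e}: (2)*(1), {r^5}: (2)*(1), {r^1, r^9}: (-sqrt(5)/2 - 1/2)*(1), {r^2, r^8}: (-1/2 + sqrt(5)/2)*(1), {r^3, r^7}: (-1/2 + sqrt(5)/2)*(1), {r^4, r^6}: (-sqrt(5)/2 - 1/2)*(1), {s, sr^2, ...}: (0)*(1), {sr, sr^3, ...}: (0)*(1)
so (chi_8 * chi_1) takes values
  {e} -> 2, {r^5} -> 2, {r^1, r^9} -> -sqrt(5)/2 - 1/2, {r^2, r^8} -> -1/2 + sqrt(5)/2, {r^3, r^7} -> -1/2 + sqrt(5)/2, {r^4, r^6} -> -sqrt(5)/2 - 1/2, {s, sr^2, ...} -> 0, {sr, sr^3, ...} -> 0.
Now take the inner product of this character with each irreducible chi from the table, <chi_8*chi_1, chi> = (1/20) sum_C |C| (chi_8*chi_1)(C) conj(chi(C)):
  <chi_8*chi_1, chi_1> = (1/20)[1*(2)*conj(1) + 1*(2)*conj(1) + 2*(-sqrt(5)/2 - 1/2)*conj(1) + 2*(-1/2 + sqrt(5)/2)*conj(1) + 2*(-1/2 + sqrt(5)/2)*conj(1) + 2*(-sqrt(5)/2 - 1/2)*conj(1) + 5*(0)*conj(1) + 5*(0)*conj(1)]
      = (1/20)[(2) + (2) + (-sqrt(5) - 1) + (-1 + sqrt(5)) + (-1 + sqrt(5)) + (-sqrt(5) - 1) + (0) + (0)] = 0/20 = 0
  <chi_8*chi_1, chi_2> = (1/20)[1*(2)*conj(1) + 1*(2)*conj(1) + 2*(-sqrt(5)/2 - 1/2)*conj(1) + 2*(-1/2 + sqrt(5)/2)*conj(1) + 2*(-1/2 + sqrt(5)/2)*conj(1) + 2*(-sqrt(5)/2 - 1/2)*conj(1) + 5*(0)*conj(-1) + 5*(0)*conj(-1)]
      = (1/20)[(2) + (2) + (-sqrt(5) - 1) + (-1 + sqrt(5)) + (-1 + sqrt(5)) + (-sqrt(5) - 1) + (0) + (0)] = 0/20 = 0
  <chi_8*chi_1, chi_3> = (1/20)[1*(2)*conj(1) + 1*(2)*conj(-1) + 2*(-sqrt(5)/2 - 1/2)*conj(-1) + 2*(-1/2 + sqrt(5)/2)*conj(1) + 2*(-1/2 + sqrt(5)/2)*conj(-1) + 2*(-sqrt(5)/2 - 1/2)*conj(1) + 5*(0)*conj(1) + 5*(0)*conj(-1)]
      = (1/20)[(2) + (-2) + (1 + sqrt(5)) + (-1 + sqrt(5)) + (1 - sqrt(5)) + (-sqrt(5) - 1) + (0) + (0)] = 0/20 = 0
  <chi_8*chi_1, chi_4> = (1/20)[1*(2)*conj(1) + 1*(2)*conj(-1) + 2*(-sqrt(5)/2 - 1/2)*conj(-1) + 2*(-1/2 + sqrt(5)/2)*conj(1) + 2*(-1/2 + sqrt(5)/2)*conj(-1) + 2*(-sqrt(5)/2 - 1/2)*conj(1) + 5*(0)*conj(-1) + 5*(0)*conj(1)]
      = (1/20)[(2) + (-2) + (1 + sqrt(5)) + (-1 + sqrt(5)) + (1 - sqrt(5)) + (-sqrt(5) - 1) + (0) + (0)] = 0/20 = 0
  <chi_8*chi_1, chi_5> = (1/20)[1*(2)*conj(2) + 1*(2)*conj(-2) + 2*(-sqrt(5)/2 - 1/2)*conj(1/2 + sqrt(5)/2) + 2*(-1/2 + sqrt(5)/2)*conj(-1/2 + sqrt(5)/2) + 2*(-1/2 + sqrt(5)/2)*conj(1/2 - sqrt(5)/2) + 2*(-sqrt(5)/2 - 1/2)*conj(-sqrt(5)/2 - 1/2) + 5*(0)*conj(0) + 5*(0)*conj(0)]
      = (1/20)[(4) + (-4) + (-3 - sqrt(5)) + (3 - sqrt(5)) + (-3 + sqrt(5)) + (sqrt(5) + 3) + (0) + (0)] = 0/20 = 0
  <chi_8*chi_1, chi_6> = (1/20)[1*(2)*conj(2) + 1*(2)*conj(2) + 2*(-sqrt(5)/2 - 1/2)*conj(-1/2 + sqrt(5)/2) + 2*(-1/2 + sqrt(5)/2)*conj(-sqrt(5)/2 - 1/2) + 2*(-1/2 + sqrt(5)/2)*conj(-sqrt(5)/2 - 1/2) + 2*(-sqrt(5)/2 - 1/2)*conj(-1/2 + sqrt(5)/2) + 5*(0)*conj(0) + 5*(0)*conj(0)]
      = (1/20)[(4) + (4) + (-2) + (-2) + (-2) + (-2) + (0) + (0)] = 0/20 = 0
  <chi_8*chi_1, chi_7> = (1/20)[1*(2)*conj(2) + 1*(2)*conj(-2) + 2*(-sqrt(5)/2 - 1/2)*conj(1/2 - sqrt(5)/2) + 2*(-1/2 + sqrt(5)/2)*conj(-sqrt(5)/2 - 1/2) + 2*(-1/2 + sqrt(5)/2)*conj(1/2 + sqrt(5)/2) + 2*(-sqrt(5)/2 - 1/2)*conj(-1/2 + sqrt(5)/2) + 5*(0)*conj(0) + 5*(0)*conj(0)]
      = (1/20)[(4) + (-4) + (2) + (-2) + (2) + (-2) + (0) + (0)] = 0/20 = 0
  <chi_8*chi_1, chi_8> = (1/20)[1*(2)*conj(2) + 1*(2)*conj(2) + 2*(-sqrt(5)/2 - 1/2)*conj(-sqrt(5)/2 - 1/2) + 2*(-1/2 + sqrt(5)/2)*conj(-1/2 + sqrt(5)/2) + 2*(-1/2 + sqrt(5)/2)*conj(-1/2 + sqrt(5)/2) + 2*(-sqrt(5)/2 - 1/2)*conj(-sqrt(5)/2 - 1/2) + 5*(0)*conj(0) + 5*(0)*conj(0)]
      = (1/20)[(4) + (4) + (sqrt(5) + 3) + (3 - sqrt(5)) + (3 - sqrt(5)) + (sqrt(5) + 3) + (0) + (0)] = 20/20 = 1
Hence the multiplicities are chi_8: 1. Dimension check: dim(chi_8)*dim(chi_1) = 2*1 = 2 and sum (mult * dim) = 1*2 = 2.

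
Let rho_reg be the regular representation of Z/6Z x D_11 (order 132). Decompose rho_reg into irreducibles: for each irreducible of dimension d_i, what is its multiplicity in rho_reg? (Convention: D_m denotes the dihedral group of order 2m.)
Each irreducible V_i of dimension d_i appears with multiplicity d_i, i.e. rho_reg = (direct sum over all irreducibles V_i) d_i V_i. The irreducible dimensions for Z/6Z x D_11 are 1, 1, 1, 1, 1, 1, 1, 1, 1, 1, 1, 1, 2, 2, 2, 2, 2, 2, 2, 2, 2, 2, 2, 2, 2, 2, 2, 2, 2, 2, 2, 2, 2, 2, 2, 2, 2, 2, 2, 2, 2, 2: 12 irreducibles of dimension 1, each with multiplicity 1; 30 irreducibles of dimension 2, each with multiplicity 2. Total dimension 12*1*1 + 30*2*2 = 132 = |G|.

Derivation: General theorem: in the regular representation of a finite group G, each irreducible appears with multiplicity equal to its dimension. Check: dim(rho_reg) = sum d_i^2 = 1 + 1 + 1 + 1 + 1 + 1 + 1 + 1 + 1 + 1 + 1 + 1 + 4 + 4 + 4 + 4 + 4 + 4 + 4 + 4 + 4 + 4 + 4 + 4 + 4 + 4 + 4 + 4 + 4 + 4 + 4 + 4 + 4 + 4 + 4 + 4 + 4 + 4 + 4 + 4 + 4 + 4 = 132 = |G|.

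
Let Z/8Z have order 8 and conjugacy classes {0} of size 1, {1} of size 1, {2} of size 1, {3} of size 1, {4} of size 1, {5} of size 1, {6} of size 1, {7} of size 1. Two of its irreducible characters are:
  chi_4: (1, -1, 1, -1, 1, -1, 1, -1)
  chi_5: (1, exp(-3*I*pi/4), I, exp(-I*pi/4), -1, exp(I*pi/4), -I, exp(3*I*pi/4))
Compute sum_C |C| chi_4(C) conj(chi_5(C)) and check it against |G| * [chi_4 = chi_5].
Sum = 0; so <chi_4, chi_5> = 0 (distinct irreducibles are orthogonal).

Justification: Compute term by term over conjugacy classes (|C| * chi_4(C) * conj(chi_5(C))):
  1*(1)*conj(1) + 1*(-1)*conj(exp(-3*I*pi/4)) + 1*(1)*conj(I) + 1*(-1)*conj(exp(-I*pi/4)) + 1*(1)*conj(-1) + 1*(-1)*conj(exp(I*pi/4)) + 1*(1)*conj(-I) + 1*(-1)*conj(exp(3*I*pi/4))
  = (1) + (-exp(3*I*pi/4)) + (-I) + (-exp(I*pi/4)) + (-1) + (-exp(-I*pi/4)) + (I) + (-exp(-3*I*pi/4))
  = 0.
(Exp terms are combined using exp(i*s)*conj(exp(i*t)) = exp(i*(s-t)), and sums of them are collapsed using the identity that for every m > 1 the m distinct m-th roots of unity sum to 0, e.g. 1 + exp(2*I*pi/3) + exp(-2*I*pi/3) = 0.)
Dividing by |G| = 8 gives 0/8 = 0, matching the row-orthogonality relation <chi_4, chi_5> = [chi_4 = chi_5].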